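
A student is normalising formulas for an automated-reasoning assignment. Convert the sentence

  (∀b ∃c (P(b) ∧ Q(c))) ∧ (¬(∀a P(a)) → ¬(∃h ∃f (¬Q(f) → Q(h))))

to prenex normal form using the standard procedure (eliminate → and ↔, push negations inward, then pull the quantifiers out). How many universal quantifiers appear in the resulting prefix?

Eliminate → and ↔ using ¬ and ∨.
  (∀b ∃c (P(b) ∧ Q(c))) ∧ (¬¬(∀a P(a)) ∨ ¬(∃h ∃f (¬¬Q(f) ∨ Q(h))))
Drive negations inward (¬∀x A ≡ ∃x ¬A, ¬∃x A ≡ ∀x ¬A, De Morgan for ∧/∨):
  (∀b ∃c (P(b) ∧ Q(c))) ∧ ((∀a P(a)) ∨ (∀h ∀f (¬Q(f) ∧ ¬Q(h))))
Pull the quantifiers to the front (each side's bound variable is not free in the other side):
  ∀b ∃c ∀a ∀h ∀f (P(b) ∧ Q(c) ∧ (P(a) ∨ ¬Q(f) ∧ ¬Q(h)))
The prefix is ∀b ∃c ∀a ∀h ∀f: 4 universal, 1 existential.

4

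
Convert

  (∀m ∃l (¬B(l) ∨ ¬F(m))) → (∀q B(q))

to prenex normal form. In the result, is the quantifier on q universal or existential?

Rewrite implications/biconditionals: A → B as ¬A ∨ B.
  ¬(∀m ∃l (¬B(l) ∨ ¬F(m))) ∨ (∀q B(q))
Move each ¬ inward, flipping quantifiers it crosses:
  (∃m ∀l (B(l) ∧ F(m))) ∨ (∀q B(q))
Pull the quantifiers to the front (each side's bound variable is not free in the other side):
  ∃m ∀l ∀q (B(l) ∧ F(m) ∨ B(q))
The quantifier ∀q sits under an even number of negations (counting the antecedent side of each →), so it remains universal.

universal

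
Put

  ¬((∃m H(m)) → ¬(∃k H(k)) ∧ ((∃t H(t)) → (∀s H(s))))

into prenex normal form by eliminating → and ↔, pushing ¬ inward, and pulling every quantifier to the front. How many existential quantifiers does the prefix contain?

4

Rewrite implications/biconditionals: A → B as ¬A ∨ B.
  ¬(¬(∃m H(m)) ∨ ¬(∃k H(k)) ∧ (¬(∃t H(t)) ∨ (∀s H(s))))
Drive negations inward (¬∀x A ≡ ∃x ¬A, ¬∃x A ≡ ∀x ¬A, De Morgan for ∧/∨):
  (∃m H(m)) ∧ ((∃k H(k)) ∨ (∃t H(t)) ∧ (∃s ¬H(s)))
All bound variables are already distinct, so no renaming is needed.
Finally move all quantifiers to the prefix:
  ∃m ∃k ∃t ∃s (H(m) ∧ (H(k) ∨ H(t) ∧ ¬H(s)))
The prefix is ∃m ∃k ∃t ∃s: 0 universal, 4 existential.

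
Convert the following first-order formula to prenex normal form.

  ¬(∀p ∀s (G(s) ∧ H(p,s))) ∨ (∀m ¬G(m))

Drive negations inward (¬∀x A ≡ ∃x ¬A, ¬∃x A ≡ ∀x ¬A, De Morgan for ∧/∨):
  (∃p ∃s (¬G(s) ∨ ¬H(p,s))) ∨ (∀m ¬G(m))
All bound variables are already distinct, so no renaming is needed.
Extract every quantifier outward, since the variables are now distinct and don't occur free across branches:
  ∃p ∃s ∀m (¬G(s) ∨ ¬H(p,s) ∨ ¬G(m))

∃p ∃s ∀m (¬G(s) ∨ ¬H(p,s) ∨ ¬G(m))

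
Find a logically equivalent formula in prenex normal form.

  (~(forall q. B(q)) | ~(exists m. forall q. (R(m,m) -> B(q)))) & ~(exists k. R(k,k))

exists q. forall m. exists v1. forall k. ((~B(q) | R(m,m) & ~B(v1)) & ~R(k,k))

Rewrite implications/biconditionals: A → B as ¬A ∨ B.
  (~(forall q. B(q)) | ~(exists m. forall q. (~R(m,m) | B(q)))) & ~(exists k. R(k,k))
Drive negations inward (¬∀x A ≡ ∃x ¬A, ¬∃x A ≡ ∀x ¬A, De Morgan for ∧/∨):
  ((exists q. ~B(q)) | (forall m. exists q. (R(m,m) & ~B(q)))) & (forall k. ~R(k,k))
Give each quantifier a distinct variable: q↦v1.
  ((exists q. ~B(q)) | (forall m. exists v1. (R(m,m) & ~B(v1)))) & (forall k. ~R(k,k))
Finally move all quantifiers to the prefix:
  exists q. forall m. exists v1. forall k. ((~B(q) | R(m,m) & ~B(v1)) & ~R(k,k))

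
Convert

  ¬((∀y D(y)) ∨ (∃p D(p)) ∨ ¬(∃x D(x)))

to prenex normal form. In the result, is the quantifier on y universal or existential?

existential

Move each ¬ inward, flipping quantifiers it crosses:
  (∃y ¬D(y)) ∧ (∀p ¬D(p)) ∧ (∃x D(x))
Pull the quantifiers to the front (each side's bound variable is not free in the other side):
  ∃y ∀p ∃x (¬D(y) ∧ ¬D(p) ∧ D(x))
The quantifier ∀y sits under an odd number of negations, so it flips to ∃y.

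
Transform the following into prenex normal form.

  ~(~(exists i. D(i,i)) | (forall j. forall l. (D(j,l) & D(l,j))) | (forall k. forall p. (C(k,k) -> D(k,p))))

Eliminate → and ↔ using ¬ and ∨.
  ~(~(exists i. D(i,i)) | (forall j. forall l. (D(j,l) & D(l,j))) | (forall k. forall p. (~C(k,k) | D(k,p))))
Move each ¬ inward, flipping quantifiers it crosses:
  (exists i. D(i,i)) & (exists j. exists l. (~D(j,l) | ~D(l,j))) & (exists k. exists p. (C(k,k) & ~D(k,p)))
Extract every quantifier outward, since the variables are now distinct and don't occur free across branches:
  exists i. exists j. exists l. exists k. exists p. (D(i,i) & (~D(j,l) | ~D(l,j)) & C(k,k) & ~D(k,p))

exists i. exists j. exists l. exists k. exists p. (D(i,i) & (~D(j,l) | ~D(l,j)) & C(k,k) & ~D(k,p))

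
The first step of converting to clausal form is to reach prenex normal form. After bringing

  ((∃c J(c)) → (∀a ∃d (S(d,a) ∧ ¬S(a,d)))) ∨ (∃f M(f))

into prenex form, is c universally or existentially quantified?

Eliminate → and ↔ using ¬ and ∨.
  ¬(∃c J(c)) ∨ (∀a ∃d (S(d,a) ∧ ¬S(a,d))) ∨ (∃f M(f))
Drive negations inward (¬∀x A ≡ ∃x ¬A, ¬∃x A ≡ ∀x ¬A, De Morgan for ∧/∨):
  (∀c ¬J(c)) ∨ (∀a ∃d (S(d,a) ∧ ¬S(a,d))) ∨ (∃f M(f))
Finally move all quantifiers to the prefix:
  ∀c ∀a ∃d ∃f (¬J(c) ∨ S(d,a) ∧ ¬S(a,d) ∨ M(f))
The quantifier ∃c sits under an odd number of negations (counting the antecedent side of each →), so it flips to ∀c.

universal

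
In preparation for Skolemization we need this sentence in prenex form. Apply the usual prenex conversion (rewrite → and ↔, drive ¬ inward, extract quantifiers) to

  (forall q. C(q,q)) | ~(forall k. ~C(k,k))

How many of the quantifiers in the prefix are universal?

1

Drive negations inward (¬∀x A ≡ ∃x ¬A, ¬∃x A ≡ ∀x ¬A, De Morgan for ∧/∨):
  (forall q. C(q,q)) | (exists k. C(k,k))
All bound variables are already distinct, so no renaming is needed.
Extract every quantifier outward, since the variables are now distinct and don't occur free across branches:
  forall q. exists k. (C(q,q) | C(k,k))
The prefix is forall q exists k: 1 universal, 1 existential.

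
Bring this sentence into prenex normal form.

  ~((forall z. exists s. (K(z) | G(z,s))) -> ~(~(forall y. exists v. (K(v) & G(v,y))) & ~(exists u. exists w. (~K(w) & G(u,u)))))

Rewrite implications/biconditionals: A → B as ¬A ∨ B.
  ~(~(forall z. exists s. (K(z) | G(z,s))) | ~(~(forall y. exists v. (K(v) & G(v,y))) & ~(exists u. exists w. (~K(w) & G(u,u)))))
Push ¬ through the quantifiers and connectives to reach negation normal form:
  (forall z. exists s. (K(z) | G(z,s))) & (exists y. forall v. (~K(v) | ~G(v,y))) & (forall u. forall w. (K(w) | ~G(u,u)))
Extract every quantifier outward, since the variables are now distinct and don't occur free across branches:
  forall z. exists s. exists y. forall v. forall u. forall w. ((K(z) | G(z,s)) & (~K(v) | ~G(v,y)) & (K(w) | ~G(u,u)))

forall z. exists s. exists y. forall v. forall u. forall w. ((K(z) | G(z,s)) & (~K(v) | ~G(v,y)) & (K(w) | ~G(u,u)))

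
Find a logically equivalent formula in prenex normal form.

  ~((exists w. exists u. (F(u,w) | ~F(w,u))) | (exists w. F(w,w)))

Push ¬ through the quantifiers and connectives to reach negation normal form:
  (forall w. forall u. (~F(u,w) & F(w,u))) & (forall w. ~F(w,w))
Standardize variables apart so no two quantifiers bind the same name: w↦z.
  (forall w. forall u. (~F(u,w) & F(w,u))) & (forall z. ~F(z,z))
Pull the quantifiers to the front (each side's bound variable is not free in the other side):
  forall w. forall u. forall z. (~F(u,w) & F(w,u) & ~F(z,z))

forall w. forall u. forall z. (~F(u,w) & F(w,u) & ~F(z,z))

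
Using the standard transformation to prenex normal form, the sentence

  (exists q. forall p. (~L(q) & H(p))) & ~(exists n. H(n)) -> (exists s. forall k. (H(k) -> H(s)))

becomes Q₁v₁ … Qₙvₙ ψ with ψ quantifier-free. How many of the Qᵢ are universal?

2

Rewrite implications/biconditionals: A → B as ¬A ∨ B.
  ~((exists q. forall p. (~L(q) & H(p))) & ~(exists n. H(n))) | (exists s. forall k. (~H(k) | H(s)))
Push ¬ through the quantifiers and connectives to reach negation normal form:
  (forall q. exists p. (L(q) | ~H(p))) | (exists n. H(n)) | (exists s. forall k. (~H(k) | H(s)))
All bound variables are already distinct, so no renaming is needed.
Extract every quantifier outward, since the variables are now distinct and don't occur free across branches:
  forall q. exists p. exists n. exists s. forall k. (L(q) | ~H(p) | H(n) | ~H(k) | H(s))
The prefix is forall q exists p exists n exists s forall k: 2 universal, 3 existential.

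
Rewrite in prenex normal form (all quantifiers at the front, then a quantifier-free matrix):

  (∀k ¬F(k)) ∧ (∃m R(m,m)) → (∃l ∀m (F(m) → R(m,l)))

∃k ∀m ∃l ∀x (F(k) ∨ ¬R(m,m) ∨ ¬F(x) ∨ R(x,l))

Rewrite implications/biconditionals: A → B as ¬A ∨ B.
  ¬((∀k ¬F(k)) ∧ (∃m R(m,m))) ∨ (∃l ∀m (¬F(m) ∨ R(m,l)))
Move each ¬ inward, flipping quantifiers it crosses:
  (∃k F(k)) ∨ (∀m ¬R(m,m)) ∨ (∃l ∀m (¬F(m) ∨ R(m,l)))
Rename bound variables to avoid capture: m↦x.
  (∃k F(k)) ∨ (∀m ¬R(m,m)) ∨ (∃l ∀x (¬F(x) ∨ R(x,l)))
Pull the quantifiers to the front (each side's bound variable is not free in the other side):
  ∃k ∀m ∃l ∀x (F(k) ∨ ¬R(m,m) ∨ ¬F(x) ∨ R(x,l))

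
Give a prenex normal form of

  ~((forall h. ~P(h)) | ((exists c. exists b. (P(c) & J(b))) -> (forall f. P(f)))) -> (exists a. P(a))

forall h. forall c. forall b. forall f. exists a. (~P(h) | ~P(c) | ~J(b) | P(f) | P(a))

Eliminate → and ↔ using ¬ and ∨.
  ~~((forall h. ~P(h)) | ~(exists c. exists b. (P(c) & J(b))) | (forall f. P(f))) | (exists a. P(a))
Push ¬ through the quantifiers and connectives to reach negation normal form:
  (forall h. ~P(h)) | (forall c. forall b. (~P(c) | ~J(b))) | (forall f. P(f)) | (exists a. P(a))
All bound variables are already distinct, so no renaming is needed.
Extract every quantifier outward, since the variables are now distinct and don't occur free across branches:
  forall h. forall c. forall b. forall f. exists a. (~P(h) | ~P(c) | ~J(b) | P(f) | P(a))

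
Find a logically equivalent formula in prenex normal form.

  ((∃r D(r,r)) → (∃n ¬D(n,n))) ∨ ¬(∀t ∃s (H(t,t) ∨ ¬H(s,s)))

Eliminate → and ↔ using ¬ and ∨.
  ¬(∃r D(r,r)) ∨ (∃n ¬D(n,n)) ∨ ¬(∀t ∃s (H(t,t) ∨ ¬H(s,s)))
Push ¬ through the quantifiers and connectives to reach negation normal form:
  (∀r ¬D(r,r)) ∨ (∃n ¬D(n,n)) ∨ (∃t ∀s (¬H(t,t) ∧ H(s,s)))
All bound variables are already distinct, so no renaming is needed.
Pull the quantifiers to the front (each side's bound variable is not free in the other side):
  ∀r ∃n ∃t ∀s (¬D(r,r) ∨ ¬D(n,n) ∨ ¬H(t,t) ∧ H(s,s))

∀r ∃n ∃t ∀s (¬D(r,r) ∨ ¬D(n,n) ∨ ¬H(t,t) ∧ H(s,s))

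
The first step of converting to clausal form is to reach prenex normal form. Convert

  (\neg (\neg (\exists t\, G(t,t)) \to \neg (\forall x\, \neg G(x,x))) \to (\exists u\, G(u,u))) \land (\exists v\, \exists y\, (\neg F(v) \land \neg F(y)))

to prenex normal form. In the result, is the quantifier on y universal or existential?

Eliminate → and ↔ using ¬ and ∨.
  (\neg \neg (\neg \neg (\exists t\, G(t,t)) \lor \neg (\forall x\, \neg G(x,x))) \lor (\exists u\, G(u,u))) \land (\exists v\, \exists y\, (\neg F(v) \land \neg F(y)))
Push ¬ through the quantifiers and connectives to reach negation normal form:
  ((\exists t\, G(t,t)) \lor (\exists x\, G(x,x)) \lor (\exists u\, G(u,u))) \land (\exists v\, \exists y\, (\neg F(v) \land \neg F(y)))
All bound variables are already distinct, so no renaming is needed.
Pull the quantifiers to the front (each side's bound variable is not free in the other side):
  \exists t\, \exists x\, \exists u\, \exists v\, \exists y\, ((G(t,t) \lor G(x,x) \lor G(u,u)) \land \neg F(v) \land \neg F(y))
The quantifier \exists y sits under an even number of negations (counting the antecedent side of each →), so it remains existential.

existential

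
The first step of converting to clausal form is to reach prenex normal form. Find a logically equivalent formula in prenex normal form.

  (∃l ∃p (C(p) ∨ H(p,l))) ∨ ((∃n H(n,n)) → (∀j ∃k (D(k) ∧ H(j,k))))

First replace A → B with ¬A ∨ B.
  (∃l ∃p (C(p) ∨ H(p,l))) ∨ ¬(∃n H(n,n)) ∨ (∀j ∃k (D(k) ∧ H(j,k)))
Push ¬ through the quantifiers and connectives to reach negation normal form:
  (∃l ∃p (C(p) ∨ H(p,l))) ∨ (∀n ¬H(n,n)) ∨ (∀j ∃k (D(k) ∧ H(j,k)))
All bound variables are already distinct, so no renaming is needed.
Finally move all quantifiers to the prefix:
  ∃l ∃p ∀n ∀j ∃k (C(p) ∨ H(p,l) ∨ ¬H(n,n) ∨ D(k) ∧ H(j,k))

∃l ∃p ∀n ∀j ∃k (C(p) ∨ H(p,l) ∨ ¬H(n,n) ∨ D(k) ∧ H(j,k))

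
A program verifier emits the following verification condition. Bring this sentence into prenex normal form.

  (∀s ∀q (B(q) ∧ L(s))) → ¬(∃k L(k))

∃s ∃q ∀k (¬B(q) ∨ ¬L(s) ∨ ¬L(k))

Eliminate → and ↔ using ¬ and ∨.
  ¬(∀s ∀q (B(q) ∧ L(s))) ∨ ¬(∃k L(k))
Drive negations inward (¬∀x A ≡ ∃x ¬A, ¬∃x A ≡ ∀x ¬A, De Morgan for ∧/∨):
  (∃s ∃q (¬B(q) ∨ ¬L(s))) ∨ (∀k ¬L(k))
All bound variables are already distinct, so no renaming is needed.
Finally move all quantifiers to the prefix:
  ∃s ∃q ∀k (¬B(q) ∨ ¬L(s) ∨ ¬L(k))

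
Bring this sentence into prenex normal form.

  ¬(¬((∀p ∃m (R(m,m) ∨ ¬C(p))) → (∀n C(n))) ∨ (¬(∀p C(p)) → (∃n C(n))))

Eliminate → and ↔ using ¬ and ∨.
  ¬(¬(¬(∀p ∃m (R(m,m) ∨ ¬C(p))) ∨ (∀n C(n))) ∨ ¬¬(∀p C(p)) ∨ (∃n C(n)))
Push ¬ through the quantifiers and connectives to reach negation normal form:
  ((∃p ∀m (¬R(m,m) ∧ C(p))) ∨ (∀n C(n))) ∧ (∃p ¬C(p)) ∧ (∀n ¬C(n))
Rename bound variables to avoid capture: p↦a, n↦c.
  ((∃p ∀m (¬R(m,m) ∧ C(p))) ∨ (∀n C(n))) ∧ (∃a ¬C(a)) ∧ (∀c ¬C(c))
Extract every quantifier outward, since the variables are now distinct and don't occur free across branches:
  ∃p ∀m ∀n ∃a ∀c ((¬R(m,m) ∧ C(p) ∨ C(n)) ∧ ¬C(a) ∧ ¬C(c))

∃p ∀m ∀n ∃a ∀c ((¬R(m,m) ∧ C(p) ∨ C(n)) ∧ ¬C(a) ∧ ¬C(c))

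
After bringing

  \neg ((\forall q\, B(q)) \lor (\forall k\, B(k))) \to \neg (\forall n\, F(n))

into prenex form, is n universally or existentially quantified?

Eliminate → and ↔ using ¬ and ∨.
  \neg \neg ((\forall q\, B(q)) \lor (\forall k\, B(k))) \lor \neg (\forall n\, F(n))
Push ¬ through the quantifiers and connectives to reach negation normal form:
  (\forall q\, B(q)) \lor (\forall k\, B(k)) \lor (\exists n\, \neg F(n))
Finally move all quantifiers to the prefix:
  \forall q\, \forall k\, \exists n\, (B(q) \lor B(k) \lor \neg F(n))
The quantifier \forall n sits under an odd number of negations (counting the antecedent side of each →), so it flips to \exists n.

existential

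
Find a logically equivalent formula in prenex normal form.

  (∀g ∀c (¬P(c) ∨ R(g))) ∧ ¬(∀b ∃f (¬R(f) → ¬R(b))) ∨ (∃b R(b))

∀g ∀c ∃b ∀f ∃x ((¬P(c) ∨ R(g)) ∧ ¬R(f) ∧ R(b) ∨ R(x))

Eliminate → and ↔ using ¬ and ∨.
  (∀g ∀c (¬P(c) ∨ R(g))) ∧ ¬(∀b ∃f (¬¬R(f) ∨ ¬R(b))) ∨ (∃b R(b))
Move each ¬ inward, flipping quantifiers it crosses:
  (∀g ∀c (¬P(c) ∨ R(g))) ∧ (∃b ∀f (¬R(f) ∧ R(b))) ∨ (∃b R(b))
Rename bound variables to avoid capture: b↦x.
  (∀g ∀c (¬P(c) ∨ R(g))) ∧ (∃b ∀f (¬R(f) ∧ R(b))) ∨ (∃x R(x))
Pull the quantifiers to the front (each side's bound variable is not free in the other side):
  ∀g ∀c ∃b ∀f ∃x ((¬P(c) ∨ R(g)) ∧ ¬R(f) ∧ R(b) ∨ R(x))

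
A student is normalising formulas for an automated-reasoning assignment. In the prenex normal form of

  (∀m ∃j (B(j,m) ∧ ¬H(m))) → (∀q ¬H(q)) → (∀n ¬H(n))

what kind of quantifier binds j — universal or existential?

universal

Eliminate → and ↔ using ¬ and ∨.
  ¬(∀m ∃j (B(j,m) ∧ ¬H(m))) ∨ ¬(∀q ¬H(q)) ∨ (∀n ¬H(n))
Push ¬ through the quantifiers and connectives to reach negation normal form:
  (∃m ∀j (¬B(j,m) ∨ H(m))) ∨ (∃q H(q)) ∨ (∀n ¬H(n))
Extract every quantifier outward, since the variables are now distinct and don't occur free across branches:
  ∃m ∀j ∃q ∀n (¬B(j,m) ∨ H(m) ∨ H(q) ∨ ¬H(n))
The quantifier ∃j sits under an odd number of negations (counting the antecedent side of each →), so it flips to ∀j.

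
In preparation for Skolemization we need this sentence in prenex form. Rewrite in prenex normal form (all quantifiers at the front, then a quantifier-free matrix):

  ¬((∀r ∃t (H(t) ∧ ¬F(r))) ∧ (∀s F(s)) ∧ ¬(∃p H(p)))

∃r ∀t ∃s ∃p (¬H(t) ∨ F(r) ∨ ¬F(s) ∨ H(p))

Push ¬ through the quantifiers and connectives to reach negation normal form:
  (∃r ∀t (¬H(t) ∨ F(r))) ∨ (∃s ¬F(s)) ∨ (∃p H(p))
All bound variables are already distinct, so no renaming is needed.
Pull the quantifiers to the front (each side's bound variable is not free in the other side):
  ∃r ∀t ∃s ∃p (¬H(t) ∨ F(r) ∨ ¬F(s) ∨ H(p))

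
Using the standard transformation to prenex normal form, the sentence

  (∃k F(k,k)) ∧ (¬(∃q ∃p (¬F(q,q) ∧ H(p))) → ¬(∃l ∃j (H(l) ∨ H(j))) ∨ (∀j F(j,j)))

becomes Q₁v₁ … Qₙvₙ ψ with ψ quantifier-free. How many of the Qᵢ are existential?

Eliminate → and ↔ using ¬ and ∨.
  (∃k F(k,k)) ∧ (¬¬(∃q ∃p (¬F(q,q) ∧ H(p))) ∨ ¬(∃l ∃j (H(l) ∨ H(j))) ∨ (∀j F(j,j)))
Push ¬ through the quantifiers and connectives to reach negation normal form:
  (∃k F(k,k)) ∧ ((∃q ∃p (¬F(q,q) ∧ H(p))) ∨ (∀l ∀j (¬H(l) ∧ ¬H(j))) ∨ (∀j F(j,j)))
Give each quantifier a distinct variable: j↦a.
  (∃k F(k,k)) ∧ ((∃q ∃p (¬F(q,q) ∧ H(p))) ∨ (∀l ∀j (¬H(l) ∧ ¬H(j))) ∨ (∀a F(a,a)))
Finally move all quantifiers to the prefix:
  ∃k ∃q ∃p ∀l ∀j ∀a (F(k,k) ∧ (¬F(q,q) ∧ H(p) ∨ ¬H(l) ∧ ¬H(j) ∨ F(a,a)))
The prefix is ∃k ∃q ∃p ∀l ∀j ∀a: 3 universal, 3 existential.

3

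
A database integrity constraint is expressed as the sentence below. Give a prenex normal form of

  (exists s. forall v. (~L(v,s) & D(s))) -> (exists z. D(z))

Eliminate → and ↔ using ¬ and ∨.
  ~(exists s. forall v. (~L(v,s) & D(s))) | (exists z. D(z))
Drive negations inward (¬∀x A ≡ ∃x ¬A, ¬∃x A ≡ ∀x ¬A, De Morgan for ∧/∨):
  (forall s. exists v. (L(v,s) | ~D(s))) | (exists z. D(z))
All bound variables are already distinct, so no renaming is needed.
Finally move all quantifiers to the prefix:
  forall s. exists v. exists z. (L(v,s) | ~D(s) | D(z))

forall s. exists v. exists z. (L(v,s) | ~D(s) | D(z))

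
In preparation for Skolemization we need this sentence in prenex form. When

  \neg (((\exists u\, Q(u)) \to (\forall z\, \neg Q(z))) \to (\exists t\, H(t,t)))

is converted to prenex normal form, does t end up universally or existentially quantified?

Eliminate → and ↔ using ¬ and ∨.
  \neg (\neg (\neg (\exists u\, Q(u)) \lor (\forall z\, \neg Q(z))) \lor (\exists t\, H(t,t)))
Drive negations inward (¬∀x A ≡ ∃x ¬A, ¬∃x A ≡ ∀x ¬A, De Morgan for ∧/∨):
  ((\forall u\, \neg Q(u)) \lor (\forall z\, \neg Q(z))) \land (\forall t\, \neg H(t,t))
All bound variables are already distinct, so no renaming is needed.
Extract every quantifier outward, since the variables are now distinct and don't occur free across branches:
  \forall u\, \forall z\, \forall t\, ((\neg Q(u) \lor \neg Q(z)) \land \neg H(t,t))
The quantifier \exists t sits under an odd number of negations (counting the antecedent side of each →), so it flips to \forall t.

universal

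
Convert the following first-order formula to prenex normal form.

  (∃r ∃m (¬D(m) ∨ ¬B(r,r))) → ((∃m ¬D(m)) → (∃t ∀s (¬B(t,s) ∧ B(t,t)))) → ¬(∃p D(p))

First replace A → B with ¬A ∨ B.
  ¬(∃r ∃m (¬D(m) ∨ ¬B(r,r))) ∨ ¬(¬(∃m ¬D(m)) ∨ (∃t ∀s (¬B(t,s) ∧ B(t,t)))) ∨ ¬(∃p D(p))
Move each ¬ inward, flipping quantifiers it crosses:
  (∀r ∀m (D(m) ∧ B(r,r))) ∨ (∃m ¬D(m)) ∧ (∀t ∃s (B(t,s) ∨ ¬B(t,t))) ∨ (∀p ¬D(p))
Standardize variables apart so no two quantifiers bind the same name: m↦w1.
  (∀r ∀m (D(m) ∧ B(r,r))) ∨ (∃w1 ¬D(w1)) ∧ (∀t ∃s (B(t,s) ∨ ¬B(t,t))) ∨ (∀p ¬D(p))
Finally move all quantifiers to the prefix:
  ∀r ∀m ∃w1 ∀t ∃s ∀p (D(m) ∧ B(r,r) ∨ ¬D(w1) ∧ (B(t,s) ∨ ¬B(t,t)) ∨ ¬D(p))

∀r ∀m ∃w1 ∀t ∃s ∀p (D(m) ∧ B(r,r) ∨ ¬D(w1) ∧ (B(t,s) ∨ ¬B(t,t)) ∨ ¬D(p))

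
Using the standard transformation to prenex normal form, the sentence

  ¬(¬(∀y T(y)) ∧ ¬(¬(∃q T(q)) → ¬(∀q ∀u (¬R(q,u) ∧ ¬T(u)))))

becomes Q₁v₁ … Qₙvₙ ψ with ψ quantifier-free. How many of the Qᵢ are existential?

Eliminate → and ↔ using ¬ and ∨.
  ¬(¬(∀y T(y)) ∧ ¬(¬¬(∃q T(q)) ∨ ¬(∀q ∀u (¬R(q,u) ∧ ¬T(u)))))
Drive negations inward (¬∀x A ≡ ∃x ¬A, ¬∃x A ≡ ∀x ¬A, De Morgan for ∧/∨):
  (∀y T(y)) ∨ (∃q T(q)) ∨ (∃q ∃u (R(q,u) ∨ T(u)))
Give each quantifier a distinct variable: q↦x1.
  (∀y T(y)) ∨ (∃q T(q)) ∨ (∃x1 ∃u (R(x1,u) ∨ T(u)))
Extract every quantifier outward, since the variables are now distinct and don't occur free across branches:
  ∀y ∃q ∃x1 ∃u (T(y) ∨ T(q) ∨ R(x1,u) ∨ T(u))
The prefix is ∀y ∃q ∃x1 ∃u: 1 universal, 3 existential.

3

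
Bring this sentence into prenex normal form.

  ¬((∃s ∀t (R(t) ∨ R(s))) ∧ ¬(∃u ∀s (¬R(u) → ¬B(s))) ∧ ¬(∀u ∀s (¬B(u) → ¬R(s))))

∀s ∃t ∃u ∀x ∀p ∀y (¬R(t) ∧ ¬R(s) ∨ R(u) ∨ ¬B(x) ∨ B(p) ∨ ¬R(y))

First replace A → B with ¬A ∨ B.
  ¬((∃s ∀t (R(t) ∨ R(s))) ∧ ¬(∃u ∀s (¬¬R(u) ∨ ¬B(s))) ∧ ¬(∀u ∀s (¬¬B(u) ∨ ¬R(s))))
Move each ¬ inward, flipping quantifiers it crosses:
  (∀s ∃t (¬R(t) ∧ ¬R(s))) ∨ (∃u ∀s (R(u) ∨ ¬B(s))) ∨ (∀u ∀s (B(u) ∨ ¬R(s)))
Rename bound variables to avoid capture: s↦x, u↦p, s↦y.
  (∀s ∃t (¬R(t) ∧ ¬R(s))) ∨ (∃u ∀x (R(u) ∨ ¬B(x))) ∨ (∀p ∀y (B(p) ∨ ¬R(y)))
Extract every quantifier outward, since the variables are now distinct and don't occur free across branches:
  ∀s ∃t ∃u ∀x ∀p ∀y (¬R(t) ∧ ¬R(s) ∨ R(u) ∨ ¬B(x) ∨ B(p) ∨ ¬R(y))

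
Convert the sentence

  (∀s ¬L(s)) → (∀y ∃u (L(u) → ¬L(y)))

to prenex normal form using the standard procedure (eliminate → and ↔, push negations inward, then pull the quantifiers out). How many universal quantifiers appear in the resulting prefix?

1

Eliminate → and ↔ using ¬ and ∨.
  ¬(∀s ¬L(s)) ∨ (∀y ∃u (¬L(u) ∨ ¬L(y)))
Drive negations inward (¬∀x A ≡ ∃x ¬A, ¬∃x A ≡ ∀x ¬A, De Morgan for ∧/∨):
  (∃s L(s)) ∨ (∀y ∃u (¬L(u) ∨ ¬L(y)))
All bound variables are already distinct, so no renaming is needed.
Finally move all quantifiers to the prefix:
  ∃s ∀y ∃u (L(s) ∨ ¬L(u) ∨ ¬L(y))
The prefix is ∃s ∀y ∃u: 1 universal, 2 existential.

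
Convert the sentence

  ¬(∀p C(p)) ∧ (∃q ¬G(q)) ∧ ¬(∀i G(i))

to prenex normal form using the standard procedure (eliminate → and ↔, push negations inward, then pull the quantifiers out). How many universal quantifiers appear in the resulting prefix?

0

Push ¬ through the quantifiers and connectives to reach negation normal form:
  (∃p ¬C(p)) ∧ (∃q ¬G(q)) ∧ (∃i ¬G(i))
All bound variables are already distinct, so no renaming is needed.
Extract every quantifier outward, since the variables are now distinct and don't occur free across branches:
  ∃p ∃q ∃i (¬C(p) ∧ ¬G(q) ∧ ¬G(i))
The prefix is ∃p ∃q ∃i: 0 universal, 3 existential.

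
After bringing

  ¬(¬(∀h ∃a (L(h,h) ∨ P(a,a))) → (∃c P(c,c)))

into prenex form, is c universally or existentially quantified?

universal

First replace A → B with ¬A ∨ B.
  ¬(¬¬(∀h ∃a (L(h,h) ∨ P(a,a))) ∨ (∃c P(c,c)))
Push ¬ through the quantifiers and connectives to reach negation normal form:
  (∃h ∀a (¬L(h,h) ∧ ¬P(a,a))) ∧ (∀c ¬P(c,c))
All bound variables are already distinct, so no renaming is needed.
Finally move all quantifiers to the prefix:
  ∃h ∀a ∀c (¬L(h,h) ∧ ¬P(a,a) ∧ ¬P(c,c))
The quantifier ∃c sits under an odd number of negations (counting the antecedent side of each →), so it flips to ∀c.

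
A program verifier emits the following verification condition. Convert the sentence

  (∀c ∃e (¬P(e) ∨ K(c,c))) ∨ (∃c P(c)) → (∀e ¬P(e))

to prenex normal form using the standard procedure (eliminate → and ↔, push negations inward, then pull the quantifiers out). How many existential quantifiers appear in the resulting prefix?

1

First replace A → B with ¬A ∨ B.
  ¬((∀c ∃e (¬P(e) ∨ K(c,c))) ∨ (∃c P(c))) ∨ (∀e ¬P(e))
Move each ¬ inward, flipping quantifiers it crosses:
  (∃c ∀e (P(e) ∧ ¬K(c,c))) ∧ (∀c ¬P(c)) ∨ (∀e ¬P(e))
Give each quantifier a distinct variable: c↦x1, e↦q.
  (∃c ∀e (P(e) ∧ ¬K(c,c))) ∧ (∀x1 ¬P(x1)) ∨ (∀q ¬P(q))
Extract every quantifier outward, since the variables are now distinct and don't occur free across branches:
  ∃c ∀e ∀x1 ∀q (P(e) ∧ ¬K(c,c) ∧ ¬P(x1) ∨ ¬P(q))
The prefix is ∃c ∀e ∀x1 ∀q: 3 universal, 1 existential.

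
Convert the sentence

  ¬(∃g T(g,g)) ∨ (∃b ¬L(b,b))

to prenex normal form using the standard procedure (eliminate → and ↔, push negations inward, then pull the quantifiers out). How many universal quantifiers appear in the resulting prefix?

1

Move each ¬ inward, flipping quantifiers it crosses:
  (∀g ¬T(g,g)) ∨ (∃b ¬L(b,b))
Extract every quantifier outward, since the variables are now distinct and don't occur free across branches:
  ∀g ∃b (¬T(g,g) ∨ ¬L(b,b))
The prefix is ∀g ∃b: 1 universal, 1 existential.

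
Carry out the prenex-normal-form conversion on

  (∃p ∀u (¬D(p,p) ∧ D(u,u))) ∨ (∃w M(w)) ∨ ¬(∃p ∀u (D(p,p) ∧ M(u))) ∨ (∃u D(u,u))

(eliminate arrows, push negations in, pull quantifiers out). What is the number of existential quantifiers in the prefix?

4

Move each ¬ inward, flipping quantifiers it crosses:
  (∃p ∀u (¬D(p,p) ∧ D(u,u))) ∨ (∃w M(w)) ∨ (∀p ∃u (¬D(p,p) ∨ ¬M(u))) ∨ (∃u D(u,u))
Rename bound variables to avoid capture: p↦t, u↦v, u↦z1.
  (∃p ∀u (¬D(p,p) ∧ D(u,u))) ∨ (∃w M(w)) ∨ (∀t ∃v (¬D(t,t) ∨ ¬M(v))) ∨ (∃z1 D(z1,z1))
Finally move all quantifiers to the prefix:
  ∃p ∀u ∃w ∀t ∃v ∃z1 (¬D(p,p) ∧ D(u,u) ∨ M(w) ∨ ¬D(t,t) ∨ ¬M(v) ∨ D(z1,z1))
The prefix is ∃p ∀u ∃w ∀t ∃v ∃z1: 2 universal, 4 existential.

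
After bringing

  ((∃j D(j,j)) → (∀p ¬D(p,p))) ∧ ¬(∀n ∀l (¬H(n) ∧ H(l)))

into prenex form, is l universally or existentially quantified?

existential

Eliminate → and ↔ using ¬ and ∨.
  (¬(∃j D(j,j)) ∨ (∀p ¬D(p,p))) ∧ ¬(∀n ∀l (¬H(n) ∧ H(l)))
Drive negations inward (¬∀x A ≡ ∃x ¬A, ¬∃x A ≡ ∀x ¬A, De Morgan for ∧/∨):
  ((∀j ¬D(j,j)) ∨ (∀p ¬D(p,p))) ∧ (∃n ∃l (H(n) ∨ ¬H(l)))
Extract every quantifier outward, since the variables are now distinct and don't occur free across branches:
  ∀j ∀p ∃n ∃l ((¬D(j,j) ∨ ¬D(p,p)) ∧ (H(n) ∨ ¬H(l)))
The quantifier ∀l sits under an odd number of negations (counting the antecedent side of each →), so it flips to ∃l.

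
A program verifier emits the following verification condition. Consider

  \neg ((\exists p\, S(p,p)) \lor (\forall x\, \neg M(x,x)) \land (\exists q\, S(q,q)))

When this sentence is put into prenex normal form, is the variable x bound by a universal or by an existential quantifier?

existential

Drive negations inward (¬∀x A ≡ ∃x ¬A, ¬∃x A ≡ ∀x ¬A, De Morgan for ∧/∨):
  (\forall p\, \neg S(p,p)) \land ((\exists x\, M(x,x)) \lor (\forall q\, \neg S(q,q)))
Finally move all quantifiers to the prefix:
  \forall p\, \exists x\, \forall q\, (\neg S(p,p) \land (M(x,x) \lor \neg S(q,q)))
The quantifier \forall x sits under an odd number of negations, so it flips to \exists x.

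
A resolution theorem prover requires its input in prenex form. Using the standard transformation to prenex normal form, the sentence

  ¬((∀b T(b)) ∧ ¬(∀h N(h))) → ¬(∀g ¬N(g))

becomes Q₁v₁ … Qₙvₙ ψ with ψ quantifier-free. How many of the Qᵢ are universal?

1

First replace A → B with ¬A ∨ B.
  ¬¬((∀b T(b)) ∧ ¬(∀h N(h))) ∨ ¬(∀g ¬N(g))
Push ¬ through the quantifiers and connectives to reach negation normal form:
  (∀b T(b)) ∧ (∃h ¬N(h)) ∨ (∃g N(g))
All bound variables are already distinct, so no renaming is needed.
Finally move all quantifiers to the prefix:
  ∀b ∃h ∃g (T(b) ∧ ¬N(h) ∨ N(g))
The prefix is ∀b ∃h ∃g: 1 universal, 2 existential.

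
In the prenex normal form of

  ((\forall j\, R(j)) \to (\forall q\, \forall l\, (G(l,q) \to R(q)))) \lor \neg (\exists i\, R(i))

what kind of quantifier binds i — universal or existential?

universal

Eliminate → and ↔ using ¬ and ∨.
  \neg (\forall j\, R(j)) \lor (\forall q\, \forall l\, (\neg G(l,q) \lor R(q))) \lor \neg (\exists i\, R(i))
Move each ¬ inward, flipping quantifiers it crosses:
  (\exists j\, \neg R(j)) \lor (\forall q\, \forall l\, (\neg G(l,q) \lor R(q))) \lor (\forall i\, \neg R(i))
Extract every quantifier outward, since the variables are now distinct and don't occur free across branches:
  \exists j\, \forall q\, \forall l\, \forall i\, (\neg R(j) \lor \neg G(l,q) \lor R(q) \lor \neg R(i))
The quantifier \exists i sits under an odd number of negations (counting the antecedent side of each →), so it flips to \forall i.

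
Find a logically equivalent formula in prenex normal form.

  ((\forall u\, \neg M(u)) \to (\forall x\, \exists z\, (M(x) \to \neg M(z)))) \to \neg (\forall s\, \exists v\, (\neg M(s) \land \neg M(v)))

Rewrite implications/biconditionals: A → B as ¬A ∨ B.
  \neg (\neg (\forall u\, \neg M(u)) \lor (\forall x\, \exists z\, (\neg M(x) \lor \neg M(z)))) \lor \neg (\forall s\, \exists v\, (\neg M(s) \land \neg M(v)))
Drive negations inward (¬∀x A ≡ ∃x ¬A, ¬∃x A ≡ ∀x ¬A, De Morgan for ∧/∨):
  (\forall u\, \neg M(u)) \land (\exists x\, \forall z\, (M(x) \land M(z))) \lor (\exists s\, \forall v\, (M(s) \lor M(v)))
Extract every quantifier outward, since the variables are now distinct and don't occur free across branches:
  \forall u\, \exists x\, \forall z\, \exists s\, \forall v\, (\neg M(u) \land M(x) \land M(z) \lor M(s) \lor M(v))

\forall u\, \exists x\, \forall z\, \exists s\, \forall v\, (\neg M(u) \land M(x) \land M(z) \lor M(s) \lor M(v))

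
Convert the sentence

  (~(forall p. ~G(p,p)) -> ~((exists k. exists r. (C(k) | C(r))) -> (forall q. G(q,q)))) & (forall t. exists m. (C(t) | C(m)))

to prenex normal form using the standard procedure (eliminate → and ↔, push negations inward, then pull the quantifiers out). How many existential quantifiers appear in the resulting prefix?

Eliminate → and ↔ using ¬ and ∨.
  (~~(forall p. ~G(p,p)) | ~(~(exists k. exists r. (C(k) | C(r))) | (forall q. G(q,q)))) & (forall t. exists m. (C(t) | C(m)))
Drive negations inward (¬∀x A ≡ ∃x ¬A, ¬∃x A ≡ ∀x ¬A, De Morgan for ∧/∨):
  ((forall p. ~G(p,p)) | (exists k. exists r. (C(k) | C(r))) & (exists q. ~G(q,q))) & (forall t. exists m. (C(t) | C(m)))
Pull the quantifiers to the front (each side's bound variable is not free in the other side):
  forall p. exists k. exists r. exists q. forall t. exists m. ((~G(p,p) | (C(k) | C(r)) & ~G(q,q)) & (C(t) | C(m)))
The prefix is forall p exists k exists r exists q forall t exists m: 2 universal, 4 existential.

4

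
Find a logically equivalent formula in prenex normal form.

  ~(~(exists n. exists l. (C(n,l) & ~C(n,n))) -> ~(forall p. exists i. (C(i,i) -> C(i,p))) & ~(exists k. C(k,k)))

Rewrite implications/biconditionals: A → B as ¬A ∨ B.
  ~(~~(exists n. exists l. (C(n,l) & ~C(n,n))) | ~(forall p. exists i. (~C(i,i) | C(i,p))) & ~(exists k. C(k,k)))
Push ¬ through the quantifiers and connectives to reach negation normal form:
  (forall n. forall l. (~C(n,l) | C(n,n))) & ((forall p. exists i. (~C(i,i) | C(i,p))) | (exists k. C(k,k)))
All bound variables are already distinct, so no renaming is needed.
Pull the quantifiers to the front (each side's bound variable is not free in the other side):
  forall n. forall l. forall p. exists i. exists k. ((~C(n,l) | C(n,n)) & (~C(i,i) | C(i,p) | C(k,k)))

forall n. forall l. forall p. exists i. exists k. ((~C(n,l) | C(n,n)) & (~C(i,i) | C(i,p) | C(k,k)))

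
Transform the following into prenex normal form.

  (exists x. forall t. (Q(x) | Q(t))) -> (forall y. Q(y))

forall x. exists t. forall y. (~Q(x) & ~Q(t) | Q(y))

Rewrite implications/biconditionals: A → B as ¬A ∨ B.
  ~(exists x. forall t. (Q(x) | Q(t))) | (forall y. Q(y))
Drive negations inward (¬∀x A ≡ ∃x ¬A, ¬∃x A ≡ ∀x ¬A, De Morgan for ∧/∨):
  (forall x. exists t. (~Q(x) & ~Q(t))) | (forall y. Q(y))
Finally move all quantifiers to the prefix:
  forall x. exists t. forall y. (~Q(x) & ~Q(t) | Q(y))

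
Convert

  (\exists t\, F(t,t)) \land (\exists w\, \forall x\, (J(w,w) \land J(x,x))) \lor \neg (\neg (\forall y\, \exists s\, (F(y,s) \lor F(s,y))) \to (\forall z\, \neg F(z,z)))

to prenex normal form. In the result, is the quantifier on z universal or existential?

Rewrite implications/biconditionals: A → B as ¬A ∨ B.
  (\exists t\, F(t,t)) \land (\exists w\, \forall x\, (J(w,w) \land J(x,x))) \lor \neg (\neg \neg (\forall y\, \exists s\, (F(y,s) \lor F(s,y))) \lor (\forall z\, \neg F(z,z)))
Move each ¬ inward, flipping quantifiers it crosses:
  (\exists t\, F(t,t)) \land (\exists w\, \forall x\, (J(w,w) \land J(x,x))) \lor (\exists y\, \forall s\, (\neg F(y,s) \land \neg F(s,y))) \land (\exists z\, F(z,z))
All bound variables are already distinct, so no renaming is needed.
Pull the quantifiers to the front (each side's bound variable is not free in the other side):
  \exists t\, \exists w\, \forall x\, \exists y\, \forall s\, \exists z\, (F(t,t) \land J(w,w) \land J(x,x) \lor \neg F(y,s) \land \neg F(s,y) \land F(z,z))
The quantifier \forall z sits under an odd number of negations (counting the antecedent side of each →), so it flips to \exists z.

existential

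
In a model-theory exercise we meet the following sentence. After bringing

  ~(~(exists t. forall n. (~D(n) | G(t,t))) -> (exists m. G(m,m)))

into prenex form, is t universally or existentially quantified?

Eliminate → and ↔ using ¬ and ∨.
  ~(~~(exists t. forall n. (~D(n) | G(t,t))) | (exists m. G(m,m)))
Push ¬ through the quantifiers and connectives to reach negation normal form:
  (forall t. exists n. (D(n) & ~G(t,t))) & (forall m. ~G(m,m))
Finally move all quantifiers to the prefix:
  forall t. exists n. forall m. (D(n) & ~G(t,t) & ~G(m,m))
The quantifier exists t sits under an odd number of negations (counting the antecedent side of each →), so it flips to forall t.

universal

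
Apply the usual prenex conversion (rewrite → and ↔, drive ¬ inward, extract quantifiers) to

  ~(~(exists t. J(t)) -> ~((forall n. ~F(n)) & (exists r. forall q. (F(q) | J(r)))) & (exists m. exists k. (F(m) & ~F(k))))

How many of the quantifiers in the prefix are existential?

1

First replace A → B with ¬A ∨ B.
  ~(~~(exists t. J(t)) | ~((forall n. ~F(n)) & (exists r. forall q. (F(q) | J(r)))) & (exists m. exists k. (F(m) & ~F(k))))
Move each ¬ inward, flipping quantifiers it crosses:
  (forall t. ~J(t)) & ((forall n. ~F(n)) & (exists r. forall q. (F(q) | J(r))) | (forall m. forall k. (~F(m) | F(k))))
All bound variables are already distinct, so no renaming is needed.
Pull the quantifiers to the front (each side's bound variable is not free in the other side):
  forall t. forall n. exists r. forall q. forall m. forall k. (~J(t) & (~F(n) & (F(q) | J(r)) | ~F(m) | F(k)))
The prefix is forall t forall n exists r forall q forall m forall k: 5 universal, 1 existential.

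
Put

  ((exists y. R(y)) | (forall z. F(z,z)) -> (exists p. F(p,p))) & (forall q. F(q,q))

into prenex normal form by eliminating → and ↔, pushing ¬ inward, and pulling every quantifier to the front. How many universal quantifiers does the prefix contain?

2

First replace A → B with ¬A ∨ B.
  (~((exists y. R(y)) | (forall z. F(z,z))) | (exists p. F(p,p))) & (forall q. F(q,q))
Push ¬ through the quantifiers and connectives to reach negation normal form:
  ((forall y. ~R(y)) & (exists z. ~F(z,z)) | (exists p. F(p,p))) & (forall q. F(q,q))
All bound variables are already distinct, so no renaming is needed.
Pull the quantifiers to the front (each side's bound variable is not free in the other side):
  forall y. exists z. exists p. forall q. ((~R(y) & ~F(z,z) | F(p,p)) & F(q,q))
The prefix is forall y exists z exists p forall q: 2 universal, 2 existential.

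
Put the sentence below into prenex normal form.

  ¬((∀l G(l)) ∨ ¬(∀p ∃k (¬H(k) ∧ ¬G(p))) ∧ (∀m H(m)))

Move each ¬ inward, flipping quantifiers it crosses:
  (∃l ¬G(l)) ∧ ((∀p ∃k (¬H(k) ∧ ¬G(p))) ∨ (∃m ¬H(m)))
Finally move all quantifiers to the prefix:
  ∃l ∀p ∃k ∃m (¬G(l) ∧ (¬H(k) ∧ ¬G(p) ∨ ¬H(m)))

∃l ∀p ∃k ∃m (¬G(l) ∧ (¬H(k) ∧ ¬G(p) ∨ ¬H(m)))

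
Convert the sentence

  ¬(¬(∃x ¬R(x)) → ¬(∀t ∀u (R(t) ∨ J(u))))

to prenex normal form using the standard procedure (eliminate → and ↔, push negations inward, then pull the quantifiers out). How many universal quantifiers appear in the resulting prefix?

Eliminate → and ↔ using ¬ and ∨.
  ¬(¬¬(∃x ¬R(x)) ∨ ¬(∀t ∀u (R(t) ∨ J(u))))
Drive negations inward (¬∀x A ≡ ∃x ¬A, ¬∃x A ≡ ∀x ¬A, De Morgan for ∧/∨):
  (∀x R(x)) ∧ (∀t ∀u (R(t) ∨ J(u)))
All bound variables are already distinct, so no renaming is needed.
Extract every quantifier outward, since the variables are now distinct and don't occur free across branches:
  ∀x ∀t ∀u (R(x) ∧ (R(t) ∨ J(u)))
The prefix is ∀x ∀t ∀u: 3 universal, 0 existential.

3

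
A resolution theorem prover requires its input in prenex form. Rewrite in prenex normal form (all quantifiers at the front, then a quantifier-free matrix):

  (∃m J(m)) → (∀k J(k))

∀m ∀k (¬J(m) ∨ J(k))

Eliminate → and ↔ using ¬ and ∨.
  ¬(∃m J(m)) ∨ (∀k J(k))
Push ¬ through the quantifiers and connectives to reach negation normal form:
  (∀m ¬J(m)) ∨ (∀k J(k))
Pull the quantifiers to the front (each side's bound variable is not free in the other side):
  ∀m ∀k (¬J(m) ∨ J(k))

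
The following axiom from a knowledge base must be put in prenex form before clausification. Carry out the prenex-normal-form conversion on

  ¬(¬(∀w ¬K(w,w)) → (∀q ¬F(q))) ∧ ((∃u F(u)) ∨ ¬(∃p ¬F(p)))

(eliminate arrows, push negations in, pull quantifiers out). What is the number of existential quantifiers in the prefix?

First replace A → B with ¬A ∨ B.
  ¬(¬¬(∀w ¬K(w,w)) ∨ (∀q ¬F(q))) ∧ ((∃u F(u)) ∨ ¬(∃p ¬F(p)))
Drive negations inward (¬∀x A ≡ ∃x ¬A, ¬∃x A ≡ ∀x ¬A, De Morgan for ∧/∨):
  (∃w K(w,w)) ∧ (∃q F(q)) ∧ ((∃u F(u)) ∨ (∀p F(p)))
All bound variables are already distinct, so no renaming is needed.
Finally move all quantifiers to the prefix:
  ∃w ∃q ∃u ∀p (K(w,w) ∧ F(q) ∧ (F(u) ∨ F(p)))
The prefix is ∃w ∃q ∃u ∀p: 1 universal, 3 existential.

3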